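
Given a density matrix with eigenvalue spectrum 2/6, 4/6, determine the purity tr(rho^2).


tr(rho^2) = sum of eigenvalues squared
= (2/6)^2 + (4/6)^2
= (4 + 16) / 36
= 20/36
= 0.5556

0.5556


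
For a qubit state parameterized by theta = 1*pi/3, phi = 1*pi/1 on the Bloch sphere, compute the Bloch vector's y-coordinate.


theta = 1.0472, phi = 3.1416
r_y = sin(theta)*sin(phi) = 0.8660 * 0.0000
r_y = 0.0000

0.0000


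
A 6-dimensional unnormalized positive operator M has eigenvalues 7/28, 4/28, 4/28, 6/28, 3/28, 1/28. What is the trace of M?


tr(M) = sum of eigenvalues
= 7/28 + 4/28 + 4/28 + 6/28 + 3/28 + 1/28
= 25/28
= 0.8929

0.8929


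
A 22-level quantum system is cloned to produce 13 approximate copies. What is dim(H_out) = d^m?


Output space = H^(tensor 13) where dim(H) = 22
dim = 22^13
= 484 (after 2 factors)
= 10648 (after 3 factors)
= 234256 (after 4 factors)
= 5153632 (after 5 factors)
= 113379904 (after 6 factors)
= 2494357888 (after 7 factors)
= 54875873536 (after 8 factors)
= 1207269217792 (after 9 factors)
= 26559922791424 (after 10 factors)
= 584318301411328 (after 11 factors)
= 12855002631049216 (after 12 factors)
= 282810057883082752 (after 13 factors)
= 282810057883082752

282810057883082752


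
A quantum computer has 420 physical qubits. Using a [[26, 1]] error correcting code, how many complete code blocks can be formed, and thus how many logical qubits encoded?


Each code block uses 26 physical qubits for 1 logical qubit(s).
Number of complete blocks = floor(420 / 26) = 16
Logical qubits = 16 * 1
= 16

16


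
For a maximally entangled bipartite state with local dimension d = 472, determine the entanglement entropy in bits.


For a maximally entangled state in d x d:
S = log2(d) = log2(472)
= 8.8826

8.8826


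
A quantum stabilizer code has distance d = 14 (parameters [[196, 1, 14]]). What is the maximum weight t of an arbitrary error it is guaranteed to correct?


Code parameters: [[196, 1, 14]], distance d = 14.
Number of correctable errors = floor((d-1)/2)
= floor((14 - 1)/2)
= floor(13/2)
= 6

6


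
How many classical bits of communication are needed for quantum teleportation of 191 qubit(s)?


Quantum teleportation requires 2 classical bits per qubit teleported.
191 qubit(s) -> 2 * 191 = 382 classical bits

382


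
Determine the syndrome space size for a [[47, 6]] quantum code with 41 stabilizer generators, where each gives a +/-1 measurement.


Each stabilizer generator gives a binary (+1 or -1) measurement outcome.
With 41 independent generators:
Total syndromes = 2^41
= 2199023255552

2199023255552


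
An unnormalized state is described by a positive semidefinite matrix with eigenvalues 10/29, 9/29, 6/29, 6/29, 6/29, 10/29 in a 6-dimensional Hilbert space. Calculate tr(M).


tr(M) = sum of eigenvalues
= 10/29 + 9/29 + 6/29 + 6/29 + 6/29 + 10/29
= 47/29
= 1.6207

1.6207


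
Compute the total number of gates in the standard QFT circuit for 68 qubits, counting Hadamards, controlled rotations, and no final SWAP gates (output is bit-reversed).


Hadamard gates: 68
Controlled rotations: n*(n-1)/2 = 68*67/2 = 2278
SWAP gates: 0 (omitted)
Total = 68 + 2278
= 2346

2346


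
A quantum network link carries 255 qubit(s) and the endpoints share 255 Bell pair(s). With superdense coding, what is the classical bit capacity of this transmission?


Superdense coding allows 2 classical bits per shared entangled pair.
255 pair(s) -> 2 * 255 = 510 classical bits

510


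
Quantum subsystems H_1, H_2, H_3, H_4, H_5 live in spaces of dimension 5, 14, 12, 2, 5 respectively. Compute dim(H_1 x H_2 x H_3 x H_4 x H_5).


dim(H_1 x H_2 x H_3 x H_4 x H_5) = 5 * 14 * 12 * 2 * 5
= 70 * 12 * 2 * 5
= 840 * 2 * 5
= 1680 * 5
= 8400

8400


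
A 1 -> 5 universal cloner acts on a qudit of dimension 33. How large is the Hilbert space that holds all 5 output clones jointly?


Output space = H^(tensor 5) where dim(H) = 33
dim = 33^5
= 1089 (after 2 factors)
= 35937 (after 3 factors)
= 1185921 (after 4 factors)
= 39135393 (after 5 factors)
= 39135393

39135393


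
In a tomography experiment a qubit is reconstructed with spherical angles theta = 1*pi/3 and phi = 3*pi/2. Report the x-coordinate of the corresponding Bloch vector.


theta = 1.0472, phi = 4.7124
r_x = sin(theta)*cos(phi) = 0.8660 * 0.0000
r_x = 0.0000

0.0000


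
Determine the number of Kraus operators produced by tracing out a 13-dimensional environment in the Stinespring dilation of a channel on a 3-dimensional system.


Tracing out the environment in an orthonormal basis {|i>_E} gives Kraus operators K_i = <i|_E U |0>_E.
Number of Kraus operators = dim(H_env) = d_env
= 13

13


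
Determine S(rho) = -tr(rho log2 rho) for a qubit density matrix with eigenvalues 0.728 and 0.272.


S = -p*log2(p) - (1-p)*log2(1-p)
p = 0.7280, 1-p = 0.2720
= -0.7280 * log2(0.7280) - 0.2720 * log2(0.2720)
= -(-0.3334) - (-0.5109)
= 0.8443

0.8443


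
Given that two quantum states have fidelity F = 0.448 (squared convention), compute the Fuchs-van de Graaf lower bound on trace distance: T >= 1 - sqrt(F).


Fuchs-van de Graaf (squared-fidelity convention): 1 - sqrt(F) <= T <= sqrt(1 - F).
Lower bound: T >= 1 - sqrt(F)
sqrt(F) = sqrt(0.448) = 0.6693
T >= 1 - 0.6693
T >= 0.3307

0.3307


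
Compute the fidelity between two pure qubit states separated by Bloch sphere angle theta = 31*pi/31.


For states separated by angle theta on Bloch sphere:
F = cos^2(theta/2)
theta = 31*pi/31 = 3.1416
theta/2 = 1.5708
cos(theta/2) = 0.0000
F = 0.0000

0.0000


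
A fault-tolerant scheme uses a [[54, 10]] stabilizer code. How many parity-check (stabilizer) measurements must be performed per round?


For an [[n,k]] stabilizer code:
Number of stabilizer generators = n - k
= 54 - 10
= 44

44


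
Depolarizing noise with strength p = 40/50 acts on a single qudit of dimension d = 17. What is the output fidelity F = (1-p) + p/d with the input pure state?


F = (1-p) + p/d
= (1 - 0.8000) + 0.8000/17
= 0.2000 + 0.0471
= 0.2471

0.2471


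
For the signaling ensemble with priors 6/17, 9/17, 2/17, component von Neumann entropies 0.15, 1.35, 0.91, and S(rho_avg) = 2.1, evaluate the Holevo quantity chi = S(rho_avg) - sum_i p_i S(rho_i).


chi = S(rho) - sum_i p_i * S(rho_i)
Weighted entropy = 6/17 * 0.15 + 9/17 * 1.35 + 2/17 * 0.91
= 0.8747
chi = 2.1 - 0.8747
= 1.2253

1.2253


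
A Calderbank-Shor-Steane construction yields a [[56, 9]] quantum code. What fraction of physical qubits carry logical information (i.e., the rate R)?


Code rate R = k/n
= 9/56
= 0.1607

0.1607


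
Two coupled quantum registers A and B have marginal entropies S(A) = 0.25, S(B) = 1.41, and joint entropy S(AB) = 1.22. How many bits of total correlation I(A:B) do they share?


I(A:B) = S(A) + S(B) - S(AB)
= 0.25 + 1.41 - 1.22
= 0.4400

0.4400


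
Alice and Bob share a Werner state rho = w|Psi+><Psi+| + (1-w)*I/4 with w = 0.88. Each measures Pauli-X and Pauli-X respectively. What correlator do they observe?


|Psi+> = (|01> + |10>)/sqrt(2)
For the pure Bell state, <X_A X_B> = +1 (Bell-state Pauli correlator).
The maximally-mixed part I/4 has tr(I/4 * P tensor P) = 0 for any traceless Pauli P.
So <X_A X_B>_rho = w * (+1) + (1 - w) * 0
= 0.88 * (+1)
= 0.8800

0.8800


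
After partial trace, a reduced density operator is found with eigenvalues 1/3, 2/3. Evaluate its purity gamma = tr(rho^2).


tr(rho^2) = sum of eigenvalues squared
= (1/3)^2 + (2/3)^2
= (1 + 4) / 9
= 5/9
= 0.5556

0.5556


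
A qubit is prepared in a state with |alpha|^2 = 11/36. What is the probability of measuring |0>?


|alpha|^2 = 11/36 = 0.3056
|beta|^2 = 1 - 11/36 = 25/36 = 0.6944
P(|0>) = |alpha|^2 = 0.3056

0.3056


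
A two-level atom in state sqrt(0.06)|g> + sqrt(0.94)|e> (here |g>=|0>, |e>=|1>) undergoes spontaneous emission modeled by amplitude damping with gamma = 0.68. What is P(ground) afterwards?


For amplitude damping with parameter gamma on state sqrt(a)|0> + sqrt(b)|1>:
alpha^2 = 0.06, beta^2 = 0.94
P(|0>) = alpha^2 + gamma * beta^2
= 0.06 + 0.68 * 0.94
= 0.06 + 0.6392
= 0.6992

0.6992


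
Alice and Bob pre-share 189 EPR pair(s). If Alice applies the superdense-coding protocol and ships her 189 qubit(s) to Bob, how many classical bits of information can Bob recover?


Superdense coding allows 2 classical bits per shared entangled pair.
189 pair(s) -> 2 * 189 = 378 classical bits

378


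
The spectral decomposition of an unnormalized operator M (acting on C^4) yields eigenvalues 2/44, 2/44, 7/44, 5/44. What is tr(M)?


tr(M) = sum of eigenvalues
= 2/44 + 2/44 + 7/44 + 5/44
= 16/44
= 0.3636

0.3636


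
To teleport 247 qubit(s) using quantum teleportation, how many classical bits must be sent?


Quantum teleportation requires 2 classical bits per qubit teleported.
247 qubit(s) -> 2 * 247 = 494 classical bits

494


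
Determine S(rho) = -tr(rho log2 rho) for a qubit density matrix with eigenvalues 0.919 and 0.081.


S = -p*log2(p) - (1-p)*log2(1-p)
p = 0.9190, 1-p = 0.0810
= -0.9190 * log2(0.9190) - 0.0810 * log2(0.0810)
= -(-0.1120) - (-0.2937)
= 0.4057

0.4057


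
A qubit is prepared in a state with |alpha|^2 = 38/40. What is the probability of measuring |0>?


|alpha|^2 = 38/40 = 0.9500
|beta|^2 = 1 - 38/40 = 2/40 = 0.0500
P(|0>) = |alpha|^2 = 0.9500

0.9500


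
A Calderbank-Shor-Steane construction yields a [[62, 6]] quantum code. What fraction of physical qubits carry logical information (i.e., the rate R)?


Code rate R = k/n
= 6/62
= 0.0968

0.0968


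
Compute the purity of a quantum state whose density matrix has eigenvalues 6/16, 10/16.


tr(rho^2) = sum of eigenvalues squared
= (6/16)^2 + (10/16)^2
= (36 + 100) / 256
= 136/256
= 0.5312

0.5312


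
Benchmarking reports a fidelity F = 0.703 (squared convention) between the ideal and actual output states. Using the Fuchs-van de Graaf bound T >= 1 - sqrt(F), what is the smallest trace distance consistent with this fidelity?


Fuchs-van de Graaf (squared-fidelity convention): 1 - sqrt(F) <= T <= sqrt(1 - F).
Lower bound: T >= 1 - sqrt(F)
sqrt(F) = sqrt(0.703) = 0.8385
T >= 1 - 0.8385
T >= 0.1615

0.1615


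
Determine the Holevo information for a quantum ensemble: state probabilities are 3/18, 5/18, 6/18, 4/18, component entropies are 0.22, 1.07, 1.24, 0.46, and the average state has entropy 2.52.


chi = S(rho) - sum_i p_i * S(rho_i)
Weighted entropy = 3/18 * 0.22 + 5/18 * 1.07 + 6/18 * 1.24 + 4/18 * 0.46
= 0.8494
chi = 2.52 - 0.8494
= 1.6706

1.6706


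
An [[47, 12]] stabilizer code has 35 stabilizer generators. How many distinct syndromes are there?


Each stabilizer generator gives a binary (+1 or -1) measurement outcome.
With 35 independent generators:
Total syndromes = 2^35
= 34359738368

34359738368


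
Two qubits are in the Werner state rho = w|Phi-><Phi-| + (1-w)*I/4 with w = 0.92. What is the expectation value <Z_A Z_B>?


|Phi-> = (|00> - |11>)/sqrt(2)
For the pure Bell state, <Z_A Z_B> = +1 (Bell-state Pauli correlator).
The maximally-mixed part I/4 has tr(I/4 * P tensor P) = 0 for any traceless Pauli P.
So <Z_A Z_B>_rho = w * (+1) + (1 - w) * 0
= 0.92 * (+1)
= 0.9200

0.9200


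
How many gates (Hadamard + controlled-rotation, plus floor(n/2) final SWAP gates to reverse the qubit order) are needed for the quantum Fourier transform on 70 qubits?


Hadamard gates: 70
Controlled rotations: n*(n-1)/2 = 70*69/2 = 2415
SWAP gates: floor(n/2) = floor(70/2) = 35
Total = 70 + 2415 + 35
= 2520

2520


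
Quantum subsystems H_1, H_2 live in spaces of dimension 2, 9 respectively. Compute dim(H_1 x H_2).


dim(H_1 x H_2) = 2 * 9
= 18

18


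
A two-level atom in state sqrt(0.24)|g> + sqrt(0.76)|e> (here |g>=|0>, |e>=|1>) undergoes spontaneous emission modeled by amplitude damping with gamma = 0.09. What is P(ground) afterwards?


For amplitude damping with parameter gamma on state sqrt(a)|0> + sqrt(b)|1>:
alpha^2 = 0.24, beta^2 = 0.76
P(|0>) = alpha^2 + gamma * beta^2
= 0.24 + 0.09 * 0.76
= 0.24 + 0.0684
= 0.3084

0.3084


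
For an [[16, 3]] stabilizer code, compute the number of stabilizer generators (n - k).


For an [[n,k]] stabilizer code:
Number of stabilizer generators = n - k
= 16 - 3
= 13

13


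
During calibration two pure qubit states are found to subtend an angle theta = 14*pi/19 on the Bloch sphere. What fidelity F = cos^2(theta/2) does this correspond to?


For states separated by angle theta on Bloch sphere:
F = cos^2(theta/2)
theta = 14*pi/19 = 2.3149
theta/2 = 1.1574
cos(theta/2) = 0.4017
F = 0.1614

0.1614


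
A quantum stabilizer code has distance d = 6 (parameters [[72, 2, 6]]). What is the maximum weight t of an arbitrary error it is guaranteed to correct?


Code parameters: [[72, 2, 6]], distance d = 6.
Number of correctable errors = floor((d-1)/2)
= floor((6 - 1)/2)
= floor(5/2)
= 2

2


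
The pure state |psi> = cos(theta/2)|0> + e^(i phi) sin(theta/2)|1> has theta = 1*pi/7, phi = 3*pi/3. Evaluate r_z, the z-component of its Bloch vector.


theta = 0.4488, phi = 3.1416
r_z = cos(theta) = 0.9010

0.9010


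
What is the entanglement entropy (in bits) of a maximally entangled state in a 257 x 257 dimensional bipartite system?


For a maximally entangled state in d x d:
S = log2(d) = log2(257)
= 8.0056

8.0056


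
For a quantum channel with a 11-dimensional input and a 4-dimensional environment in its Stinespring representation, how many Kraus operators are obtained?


Tracing out the environment in an orthonormal basis {|i>_E} gives Kraus operators K_i = <i|_E U |0>_E.
Number of Kraus operators = dim(H_env) = d_env
= 4

4


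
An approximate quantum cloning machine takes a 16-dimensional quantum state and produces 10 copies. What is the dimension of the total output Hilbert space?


Output space = H^(tensor 10) where dim(H) = 16
dim = 16^10
= 256 (after 2 factors)
= 4096 (after 3 factors)
= 65536 (after 4 factors)
= 1048576 (after 5 factors)
= 16777216 (after 6 factors)
= 268435456 (after 7 factors)
= 4294967296 (after 8 factors)
= 68719476736 (after 9 factors)
= 1099511627776 (after 10 factors)
= 1099511627776

1099511627776


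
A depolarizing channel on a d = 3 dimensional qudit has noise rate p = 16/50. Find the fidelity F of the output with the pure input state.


F = (1-p) + p/d
= (1 - 0.3200) + 0.3200/3
= 0.6800 + 0.1067
= 0.7867

0.7867


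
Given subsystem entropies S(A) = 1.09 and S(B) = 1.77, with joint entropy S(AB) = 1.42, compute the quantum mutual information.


I(A:B) = S(A) + S(B) - S(AB)
= 1.09 + 1.77 - 1.42
= 1.4400

1.4400


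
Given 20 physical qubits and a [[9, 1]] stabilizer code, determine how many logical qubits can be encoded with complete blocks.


Each code block uses 9 physical qubits for 1 logical qubit(s).
Number of complete blocks = floor(20 / 9) = 2
Logical qubits = 2 * 1
= 2

2


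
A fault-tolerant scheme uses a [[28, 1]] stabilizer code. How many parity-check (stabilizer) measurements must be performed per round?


For an [[n,k]] stabilizer code:
Number of stabilizer generators = n - k
= 28 - 1
= 27

27


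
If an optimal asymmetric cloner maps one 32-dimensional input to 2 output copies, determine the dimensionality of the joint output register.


Output space = H^(tensor 2) where dim(H) = 32
dim = 32^2
= 1024

1024


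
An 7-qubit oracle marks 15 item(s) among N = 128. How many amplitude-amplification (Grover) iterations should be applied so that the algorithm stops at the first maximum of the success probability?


After j Grover iterations the success probability is P(j) = sin^2((2j+1)*theta), where sin(theta) = sqrt(k/N).
N = 2^7 = 128, k = 15
sin(theta) = sqrt(k/N) = 0.3423265984
theta = arcsin(sqrt(k/N)) = 0.3493919925 rad
P(j) reaches its first maximum when (2j+1)*theta is as close as possible to pi/2, i.e. j = round(pi/(4*theta) - 1/2).
pi/(4*theta) - 1/2 = 1.7479
(For comparison, the common estimate pi/4 * sqrt(N/k) = 2.2943; the exact maximiser is used here.)
Optimal iterations = 2

2


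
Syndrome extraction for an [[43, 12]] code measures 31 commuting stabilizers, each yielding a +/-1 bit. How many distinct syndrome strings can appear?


Each stabilizer generator gives a binary (+1 or -1) measurement outcome.
With 31 independent generators:
Total syndromes = 2^31
= 2147483648

2147483648


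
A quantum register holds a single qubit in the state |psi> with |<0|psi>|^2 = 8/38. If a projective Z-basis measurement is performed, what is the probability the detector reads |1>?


|alpha|^2 = 8/38 = 0.2105
|beta|^2 = 1 - 8/38 = 30/38 = 0.7895
P(|1>) = |beta|^2 = 0.7895

0.7895


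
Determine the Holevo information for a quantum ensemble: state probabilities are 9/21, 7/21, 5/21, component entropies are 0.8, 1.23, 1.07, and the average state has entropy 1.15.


chi = S(rho) - sum_i p_i * S(rho_i)
Weighted entropy = 9/21 * 0.8 + 7/21 * 1.23 + 5/21 * 1.07
= 1.0076
chi = 1.15 - 1.0076
= 0.1424

0.1424


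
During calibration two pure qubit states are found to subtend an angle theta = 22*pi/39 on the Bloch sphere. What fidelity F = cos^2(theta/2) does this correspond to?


For states separated by angle theta on Bloch sphere:
F = cos^2(theta/2)
theta = 22*pi/39 = 1.7722
theta/2 = 0.8861
cos(theta/2) = 0.6324
F = 0.4000

0.4000


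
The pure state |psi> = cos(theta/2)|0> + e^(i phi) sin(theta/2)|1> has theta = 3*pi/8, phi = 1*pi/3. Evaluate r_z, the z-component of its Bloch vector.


theta = 1.1781, phi = 1.0472
r_z = cos(theta) = 0.3827

0.3827


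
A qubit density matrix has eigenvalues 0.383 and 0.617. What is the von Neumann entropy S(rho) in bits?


S = -p*log2(p) - (1-p)*log2(1-p)
p = 0.3830, 1-p = 0.6170
= -0.3830 * log2(0.3830) - 0.6170 * log2(0.6170)
= -(-0.5303) - (-0.4298)
= 0.9601

0.9601


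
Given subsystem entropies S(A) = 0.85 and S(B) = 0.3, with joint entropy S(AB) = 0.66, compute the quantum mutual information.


I(A:B) = S(A) + S(B) - S(AB)
= 0.85 + 0.3 - 0.66
= 0.4900

0.4900


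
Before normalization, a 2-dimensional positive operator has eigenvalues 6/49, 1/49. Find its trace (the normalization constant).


tr(M) = sum of eigenvalues
= 6/49 + 1/49
= 7/49
= 0.1429

0.1429


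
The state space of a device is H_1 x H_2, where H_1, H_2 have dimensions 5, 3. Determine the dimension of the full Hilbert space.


dim(H_1 x H_2) = 5 * 3
= 15

15


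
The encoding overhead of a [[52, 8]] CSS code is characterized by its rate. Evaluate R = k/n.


Code rate R = k/n
= 8/52
= 0.1538

0.1538


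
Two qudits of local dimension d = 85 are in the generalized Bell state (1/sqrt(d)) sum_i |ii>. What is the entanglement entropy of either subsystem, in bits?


For a maximally entangled state in d x d:
S = log2(d) = log2(85)
= 6.4094

6.4094


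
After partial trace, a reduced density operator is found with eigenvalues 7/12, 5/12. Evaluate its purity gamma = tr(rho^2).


tr(rho^2) = sum of eigenvalues squared
= (7/12)^2 + (5/12)^2
= (49 + 25) / 144
= 74/144
= 0.5139

0.5139


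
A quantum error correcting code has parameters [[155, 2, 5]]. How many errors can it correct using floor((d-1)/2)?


Code parameters: [[155, 2, 5]], distance d = 5.
Number of correctable errors = floor((d-1)/2)
= floor((5 - 1)/2)
= floor(4/2)
= 2

2


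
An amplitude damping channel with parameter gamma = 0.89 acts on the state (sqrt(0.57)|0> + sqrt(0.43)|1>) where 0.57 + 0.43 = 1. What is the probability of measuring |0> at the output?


For amplitude damping with parameter gamma on state sqrt(a)|0> + sqrt(b)|1>:
alpha^2 = 0.57, beta^2 = 0.43
P(|0>) = alpha^2 + gamma * beta^2
= 0.57 + 0.89 * 0.43
= 0.57 + 0.3827
= 0.9527

0.9527


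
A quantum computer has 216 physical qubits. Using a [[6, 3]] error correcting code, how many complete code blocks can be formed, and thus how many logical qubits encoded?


Each code block uses 6 physical qubits for 3 logical qubit(s).
Number of complete blocks = floor(216 / 6) = 36
Logical qubits = 36 * 3
= 108

108


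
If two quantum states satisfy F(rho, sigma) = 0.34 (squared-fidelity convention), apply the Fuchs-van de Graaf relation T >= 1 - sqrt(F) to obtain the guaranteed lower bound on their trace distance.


Fuchs-van de Graaf (squared-fidelity convention): 1 - sqrt(F) <= T <= sqrt(1 - F).
Lower bound: T >= 1 - sqrt(F)
sqrt(F) = sqrt(0.34) = 0.5831
T >= 1 - 0.5831
T >= 0.4169

0.4169


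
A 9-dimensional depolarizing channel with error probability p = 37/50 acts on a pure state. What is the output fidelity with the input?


F = (1-p) + p/d
= (1 - 0.7400) + 0.7400/9
= 0.2600 + 0.0822
= 0.3422

0.3422


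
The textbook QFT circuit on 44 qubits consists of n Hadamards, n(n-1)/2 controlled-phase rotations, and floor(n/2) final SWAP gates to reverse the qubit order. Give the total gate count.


Hadamard gates: 44
Controlled rotations: n*(n-1)/2 = 44*43/2 = 946
SWAP gates: floor(n/2) = floor(44/2) = 22
Total = 44 + 946 + 22
= 1012

1012


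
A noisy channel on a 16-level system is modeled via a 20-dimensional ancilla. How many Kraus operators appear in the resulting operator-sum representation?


Tracing out the environment in an orthonormal basis {|i>_E} gives Kraus operators K_i = <i|_E U |0>_E.
Number of Kraus operators = dim(H_env) = d_env
= 20

20


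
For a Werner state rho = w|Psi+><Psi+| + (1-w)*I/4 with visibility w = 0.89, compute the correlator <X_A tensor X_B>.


|Psi+> = (|01> + |10>)/sqrt(2)
For the pure Bell state, <X_A X_B> = +1 (Bell-state Pauli correlator).
The maximally-mixed part I/4 has tr(I/4 * P tensor P) = 0 for any traceless Pauli P.
So <X_A X_B>_rho = w * (+1) + (1 - w) * 0
= 0.89 * (+1)
= 0.8900

0.8900


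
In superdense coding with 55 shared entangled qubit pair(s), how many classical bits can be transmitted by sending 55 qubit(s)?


Superdense coding allows 2 classical bits per shared entangled pair.
55 pair(s) -> 2 * 55 = 110 classical bits

110


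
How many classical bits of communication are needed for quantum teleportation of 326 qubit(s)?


Quantum teleportation requires 2 classical bits per qubit teleported.
326 qubit(s) -> 2 * 326 = 652 classical bits

652


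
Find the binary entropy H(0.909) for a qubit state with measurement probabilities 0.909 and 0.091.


S = -p*log2(p) - (1-p)*log2(1-p)
p = 0.9090, 1-p = 0.0910
= -0.9090 * log2(0.9090) - 0.0910 * log2(0.0910)
= -(-0.1251) - (-0.3147)
= 0.4398

0.4398


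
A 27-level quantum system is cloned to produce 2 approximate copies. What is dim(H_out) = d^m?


Output space = H^(tensor 2) where dim(H) = 27
dim = 27^2
= 729

729


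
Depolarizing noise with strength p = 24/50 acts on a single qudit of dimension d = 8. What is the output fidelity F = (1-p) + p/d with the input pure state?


F = (1-p) + p/d
= (1 - 0.4800) + 0.4800/8
= 0.5200 + 0.0600
= 0.5800

0.5800


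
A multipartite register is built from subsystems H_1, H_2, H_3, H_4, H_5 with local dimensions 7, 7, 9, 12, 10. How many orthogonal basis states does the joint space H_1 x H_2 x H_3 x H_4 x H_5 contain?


dim(H_1 x H_2 x H_3 x H_4 x H_5) = 7 * 7 * 9 * 12 * 10
= 49 * 9 * 12 * 10
= 441 * 12 * 10
= 5292 * 10
= 52920

52920


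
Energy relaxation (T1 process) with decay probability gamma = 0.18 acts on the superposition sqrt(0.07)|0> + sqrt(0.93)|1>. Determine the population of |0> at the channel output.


For amplitude damping with parameter gamma on state sqrt(a)|0> + sqrt(b)|1>:
alpha^2 = 0.07, beta^2 = 0.93
P(|0>) = alpha^2 + gamma * beta^2
= 0.07 + 0.18 * 0.93
= 0.07 + 0.1674
= 0.2374

0.2374


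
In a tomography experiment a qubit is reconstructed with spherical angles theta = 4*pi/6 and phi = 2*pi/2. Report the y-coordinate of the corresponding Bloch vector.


theta = 2.0944, phi = 3.1416
r_y = sin(theta)*sin(phi) = 0.8660 * 0.0000
r_y = 0.0000

0.0000


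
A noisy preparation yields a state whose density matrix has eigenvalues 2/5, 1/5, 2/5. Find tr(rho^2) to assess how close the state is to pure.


tr(rho^2) = sum of eigenvalues squared
= (2/5)^2 + (1/5)^2 + (2/5)^2
= (4 + 1 + 4) / 25
= 9/25
= 0.3600

0.3600


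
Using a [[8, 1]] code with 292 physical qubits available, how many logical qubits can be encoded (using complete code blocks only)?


Each code block uses 8 physical qubits for 1 logical qubit(s).
Number of complete blocks = floor(292 / 8) = 36
Logical qubits = 36 * 1
= 36

36


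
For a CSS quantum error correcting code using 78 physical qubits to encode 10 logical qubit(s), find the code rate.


Code rate R = k/n
= 10/78
= 0.1282

0.1282


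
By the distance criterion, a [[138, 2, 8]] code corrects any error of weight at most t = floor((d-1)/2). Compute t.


Code parameters: [[138, 2, 8]], distance d = 8.
Number of correctable errors = floor((d-1)/2)
= floor((8 - 1)/2)
= floor(7/2)
= 3

3


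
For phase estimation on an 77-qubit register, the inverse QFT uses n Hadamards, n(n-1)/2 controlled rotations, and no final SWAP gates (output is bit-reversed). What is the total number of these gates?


Hadamard gates: 77
Controlled rotations: n*(n-1)/2 = 77*76/2 = 2926
SWAP gates: 0 (omitted)
Total = 77 + 2926
= 3003

3003


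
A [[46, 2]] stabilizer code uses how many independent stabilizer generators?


For an [[n,k]] stabilizer code:
Number of stabilizer generators = n - k
= 46 - 2
= 44

44


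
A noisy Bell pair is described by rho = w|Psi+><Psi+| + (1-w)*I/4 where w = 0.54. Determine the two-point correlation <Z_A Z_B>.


|Psi+> = (|01> + |10>)/sqrt(2)
For the pure Bell state, <Z_A Z_B> = -1 (Bell-state Pauli correlator).
The maximally-mixed part I/4 has tr(I/4 * P tensor P) = 0 for any traceless Pauli P.
So <Z_A Z_B>_rho = w * (-1) + (1 - w) * 0
= 0.54 * (-1)
= -0.5400

-0.5400


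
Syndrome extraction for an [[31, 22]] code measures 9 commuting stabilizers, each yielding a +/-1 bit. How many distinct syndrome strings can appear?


Each stabilizer generator gives a binary (+1 or -1) measurement outcome.
With 9 independent generators:
Total syndromes = 2^9
= 512

512


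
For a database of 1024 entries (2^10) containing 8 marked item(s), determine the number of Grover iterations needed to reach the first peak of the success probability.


After j Grover iterations the success probability is P(j) = sin^2((2j+1)*theta), where sin(theta) = sqrt(k/N).
N = 2^10 = 1024, k = 8
sin(theta) = sqrt(k/N) = 0.08838834765
theta = arcsin(sqrt(k/N)) = 0.08850384314 rad
P(j) reaches its first maximum when (2j+1)*theta is as close as possible to pi/2, i.e. j = round(pi/(4*theta) - 1/2).
pi/(4*theta) - 1/2 = 8.3742
(For comparison, the common estimate pi/4 * sqrt(N/k) = 8.8858; the exact maximiser is used here.)
Optimal iterations = 8

8


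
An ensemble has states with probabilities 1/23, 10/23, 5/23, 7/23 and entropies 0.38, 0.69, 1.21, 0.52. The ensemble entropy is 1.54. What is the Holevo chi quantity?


chi = S(rho) - sum_i p_i * S(rho_i)
Weighted entropy = 1/23 * 0.38 + 10/23 * 0.69 + 5/23 * 1.21 + 7/23 * 0.52
= 0.7378
chi = 1.54 - 0.7378
= 0.8022

0.8022


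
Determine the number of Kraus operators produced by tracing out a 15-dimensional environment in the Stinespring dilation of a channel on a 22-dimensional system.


Tracing out the environment in an orthonormal basis {|i>_E} gives Kraus operators K_i = <i|_E U |0>_E.
Number of Kraus operators = dim(H_env) = d_env
= 15

15


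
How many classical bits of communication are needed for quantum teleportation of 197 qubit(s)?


Quantum teleportation requires 2 classical bits per qubit teleported.
197 qubit(s) -> 2 * 197 = 394 classical bits

394


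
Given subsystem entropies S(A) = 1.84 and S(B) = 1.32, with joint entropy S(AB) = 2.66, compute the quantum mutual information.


I(A:B) = S(A) + S(B) - S(AB)
= 1.84 + 1.32 - 2.66
= 0.5000

0.5000


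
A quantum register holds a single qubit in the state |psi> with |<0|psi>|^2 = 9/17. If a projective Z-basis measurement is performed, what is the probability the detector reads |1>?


|alpha|^2 = 9/17 = 0.5294
|beta|^2 = 1 - 9/17 = 8/17 = 0.4706
P(|1>) = |beta|^2 = 0.4706

0.4706


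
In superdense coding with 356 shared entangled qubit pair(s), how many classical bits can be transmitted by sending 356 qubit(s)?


Superdense coding allows 2 classical bits per shared entangled pair.
356 pair(s) -> 2 * 356 = 712 classical bits

712


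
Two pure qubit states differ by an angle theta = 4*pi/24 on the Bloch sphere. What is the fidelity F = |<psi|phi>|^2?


For states separated by angle theta on Bloch sphere:
F = cos^2(theta/2)
theta = 4*pi/24 = 0.5236
theta/2 = 0.2618
cos(theta/2) = 0.9659
F = 0.9330

0.9330


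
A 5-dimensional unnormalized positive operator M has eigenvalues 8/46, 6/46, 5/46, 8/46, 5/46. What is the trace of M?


tr(M) = sum of eigenvalues
= 8/46 + 6/46 + 5/46 + 8/46 + 5/46
= 32/46
= 0.6957

0.6957


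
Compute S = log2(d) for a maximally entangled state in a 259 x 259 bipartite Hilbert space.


For a maximally entangled state in d x d:
S = log2(d) = log2(259)
= 8.0168

8.0168


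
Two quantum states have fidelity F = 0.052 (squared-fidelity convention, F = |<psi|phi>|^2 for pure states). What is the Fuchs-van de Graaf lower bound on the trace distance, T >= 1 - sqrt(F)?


Fuchs-van de Graaf (squared-fidelity convention): 1 - sqrt(F) <= T <= sqrt(1 - F).
Lower bound: T >= 1 - sqrt(F)
sqrt(F) = sqrt(0.052) = 0.2280
T >= 1 - 0.2280
T >= 0.7720

0.7720


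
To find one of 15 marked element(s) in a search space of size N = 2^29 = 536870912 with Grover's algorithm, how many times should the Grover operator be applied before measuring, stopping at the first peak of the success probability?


After j Grover iterations the success probability is P(j) = sin^2((2j+1)*theta), where sin(theta) = sqrt(k/N).
N = 2^29 = 536870912, k = 15
sin(theta) = sqrt(k/N) = 0.0001671516594
theta = arcsin(sqrt(k/N)) = 0.0001671516602 rad
P(j) reaches its first maximum when (2j+1)*theta is as close as possible to pi/2, i.e. j = round(pi/(4*theta) - 1/2).
pi/(4*theta) - 1/2 = 4698.2159
(For comparison, the common estimate pi/4 * sqrt(N/k) = 4698.7159; the exact maximiser is used here.)
Optimal iterations = 4698

4698


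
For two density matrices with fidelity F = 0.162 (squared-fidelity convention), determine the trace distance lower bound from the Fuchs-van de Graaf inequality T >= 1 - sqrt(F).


Fuchs-van de Graaf (squared-fidelity convention): 1 - sqrt(F) <= T <= sqrt(1 - F).
Lower bound: T >= 1 - sqrt(F)
sqrt(F) = sqrt(0.162) = 0.4025
T >= 1 - 0.4025
T >= 0.5975

0.5975


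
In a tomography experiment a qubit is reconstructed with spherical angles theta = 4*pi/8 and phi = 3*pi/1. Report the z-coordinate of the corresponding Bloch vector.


theta = 1.5708, phi = 9.4248
r_z = cos(theta) = 0.0000

0.0000


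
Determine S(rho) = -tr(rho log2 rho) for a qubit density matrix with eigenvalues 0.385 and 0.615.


S = -p*log2(p) - (1-p)*log2(1-p)
p = 0.3850, 1-p = 0.6150
= -0.3850 * log2(0.3850) - 0.6150 * log2(0.6150)
= -(-0.5302) - (-0.4313)
= 0.9615

0.9615


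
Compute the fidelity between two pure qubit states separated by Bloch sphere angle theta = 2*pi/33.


For states separated by angle theta on Bloch sphere:
F = cos^2(theta/2)
theta = 2*pi/33 = 0.1904
theta/2 = 0.0952
cos(theta/2) = 0.9955
F = 0.9910

0.9910


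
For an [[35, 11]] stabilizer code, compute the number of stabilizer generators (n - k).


For an [[n,k]] stabilizer code:
Number of stabilizer generators = n - k
= 35 - 11
= 24

24


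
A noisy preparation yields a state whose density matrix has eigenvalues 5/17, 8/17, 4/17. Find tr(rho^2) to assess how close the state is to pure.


tr(rho^2) = sum of eigenvalues squared
= (5/17)^2 + (8/17)^2 + (4/17)^2
= (25 + 64 + 16) / 289
= 105/289
= 0.3633

0.3633


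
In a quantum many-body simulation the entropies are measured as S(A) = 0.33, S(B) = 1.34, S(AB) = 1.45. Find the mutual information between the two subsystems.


I(A:B) = S(A) + S(B) - S(AB)
= 0.33 + 1.34 - 1.45
= 0.2200

0.2200


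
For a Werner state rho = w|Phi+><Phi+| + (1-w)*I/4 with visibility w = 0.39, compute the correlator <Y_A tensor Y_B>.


|Phi+> = (|00> + |11>)/sqrt(2)
For the pure Bell state, <Y_A Y_B> = -1 (Bell-state Pauli correlator).
The maximally-mixed part I/4 has tr(I/4 * P tensor P) = 0 for any traceless Pauli P.
So <Y_A Y_B>_rho = w * (-1) + (1 - w) * 0
= 0.39 * (-1)
= -0.3900

-0.3900


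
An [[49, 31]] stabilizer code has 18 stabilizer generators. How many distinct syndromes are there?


Each stabilizer generator gives a binary (+1 or -1) measurement outcome.
With 18 independent generators:
Total syndromes = 2^18
= 262144

262144


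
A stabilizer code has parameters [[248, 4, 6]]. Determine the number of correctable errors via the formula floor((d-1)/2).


Code parameters: [[248, 4, 6]], distance d = 6.
Number of correctable errors = floor((d-1)/2)
= floor((6 - 1)/2)
= floor(5/2)
= 2

2


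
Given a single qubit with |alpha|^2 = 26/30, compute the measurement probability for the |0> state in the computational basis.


|alpha|^2 = 26/30 = 0.8667
|beta|^2 = 1 - 26/30 = 4/30 = 0.1333
P(|0>) = |alpha|^2 = 0.8667

0.8667


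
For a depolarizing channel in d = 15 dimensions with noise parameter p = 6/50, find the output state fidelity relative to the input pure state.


F = (1-p) + p/d
= (1 - 0.1200) + 0.1200/15
= 0.8800 + 0.0080
= 0.8880

0.8880


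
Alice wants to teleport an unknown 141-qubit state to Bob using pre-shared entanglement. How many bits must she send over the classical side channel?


Quantum teleportation requires 2 classical bits per qubit teleported.
141 qubit(s) -> 2 * 141 = 282 classical bits

282


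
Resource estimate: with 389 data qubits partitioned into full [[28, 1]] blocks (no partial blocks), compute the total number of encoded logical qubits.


Each code block uses 28 physical qubits for 1 logical qubit(s).
Number of complete blocks = floor(389 / 28) = 13
Logical qubits = 13 * 1
= 13

13


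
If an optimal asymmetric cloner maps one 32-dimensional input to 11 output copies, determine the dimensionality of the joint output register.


Output space = H^(tensor 11) where dim(H) = 32
dim = 32^11
= 1024 (after 2 factors)
= 32768 (after 3 factors)
= 1048576 (after 4 factors)
= 33554432 (after 5 factors)
= 1073741824 (after 6 factors)
= 34359738368 (after 7 factors)
= 1099511627776 (after 8 factors)
= 35184372088832 (after 9 factors)
= 1125899906842624 (after 10 factors)
= 36028797018963968 (after 11 factors)
= 36028797018963968

36028797018963968


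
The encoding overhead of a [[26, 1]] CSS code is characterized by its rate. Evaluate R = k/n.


Code rate R = k/n
= 1/26
= 0.0385

0.0385


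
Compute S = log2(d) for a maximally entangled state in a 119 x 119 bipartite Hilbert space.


For a maximally entangled state in d x d:
S = log2(d) = log2(119)
= 6.8948

6.8948


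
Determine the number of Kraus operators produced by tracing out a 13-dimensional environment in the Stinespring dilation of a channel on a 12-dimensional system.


Tracing out the environment in an orthonormal basis {|i>_E} gives Kraus operators K_i = <i|_E U |0>_E.
Number of Kraus operators = dim(H_env) = d_env
= 13

13


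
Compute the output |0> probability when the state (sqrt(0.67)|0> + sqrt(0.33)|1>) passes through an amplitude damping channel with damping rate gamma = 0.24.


For amplitude damping with parameter gamma on state sqrt(a)|0> + sqrt(b)|1>:
alpha^2 = 0.67, beta^2 = 0.33
P(|0>) = alpha^2 + gamma * beta^2
= 0.67 + 0.24 * 0.33
= 0.67 + 0.0792
= 0.7492

0.7492


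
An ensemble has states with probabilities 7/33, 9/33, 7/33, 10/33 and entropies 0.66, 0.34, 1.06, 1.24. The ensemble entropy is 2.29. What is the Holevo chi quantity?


chi = S(rho) - sum_i p_i * S(rho_i)
Weighted entropy = 7/33 * 0.66 + 9/33 * 0.34 + 7/33 * 1.06 + 10/33 * 1.24
= 0.8333
chi = 2.29 - 0.8333
= 1.4567

1.4567


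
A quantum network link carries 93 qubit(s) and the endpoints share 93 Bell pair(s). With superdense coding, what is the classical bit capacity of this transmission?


Superdense coding allows 2 classical bits per shared entangled pair.
93 pair(s) -> 2 * 93 = 186 classical bits

186


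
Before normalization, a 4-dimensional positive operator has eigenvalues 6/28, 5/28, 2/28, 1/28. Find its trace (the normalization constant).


tr(M) = sum of eigenvalues
= 6/28 + 5/28 + 2/28 + 1/28
= 14/28
= 0.5000

0.5000


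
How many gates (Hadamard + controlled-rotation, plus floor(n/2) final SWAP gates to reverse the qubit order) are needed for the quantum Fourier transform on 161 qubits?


Hadamard gates: 161
Controlled rotations: n*(n-1)/2 = 161*160/2 = 12880
SWAP gates: floor(n/2) = floor(161/2) = 80
Total = 161 + 12880 + 80
= 13121

13121


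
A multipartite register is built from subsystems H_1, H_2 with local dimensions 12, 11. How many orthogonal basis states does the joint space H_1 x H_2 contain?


dim(H_1 x H_2) = 12 * 11
= 132

132


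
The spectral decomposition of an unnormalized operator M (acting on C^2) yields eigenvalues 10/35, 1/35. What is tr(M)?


tr(M) = sum of eigenvalues
= 10/35 + 1/35
= 11/35
= 0.3143

0.3143


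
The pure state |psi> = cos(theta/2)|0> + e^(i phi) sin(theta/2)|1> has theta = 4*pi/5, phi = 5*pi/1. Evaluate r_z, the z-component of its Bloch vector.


theta = 2.5133, phi = 15.7080
r_z = cos(theta) = -0.8090

-0.8090


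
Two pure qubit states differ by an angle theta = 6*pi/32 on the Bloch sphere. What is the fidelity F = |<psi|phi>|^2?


For states separated by angle theta on Bloch sphere:
F = cos^2(theta/2)
theta = 6*pi/32 = 0.5890
theta/2 = 0.2945
cos(theta/2) = 0.9569
F = 0.9157

0.9157


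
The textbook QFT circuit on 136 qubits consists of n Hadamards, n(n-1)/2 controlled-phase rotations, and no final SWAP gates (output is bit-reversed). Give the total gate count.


Hadamard gates: 136
Controlled rotations: n*(n-1)/2 = 136*135/2 = 9180
SWAP gates: 0 (omitted)
Total = 136 + 9180
= 9316

9316


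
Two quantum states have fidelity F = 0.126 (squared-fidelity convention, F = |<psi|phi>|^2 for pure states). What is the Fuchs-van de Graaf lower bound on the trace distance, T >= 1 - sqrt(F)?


Fuchs-van de Graaf (squared-fidelity convention): 1 - sqrt(F) <= T <= sqrt(1 - F).
Lower bound: T >= 1 - sqrt(F)
sqrt(F) = sqrt(0.126) = 0.3550
T >= 1 - 0.3550
T >= 0.6450

0.6450


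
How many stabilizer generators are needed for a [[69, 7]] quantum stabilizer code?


For an [[n,k]] stabilizer code:
Number of stabilizer generators = n - k
= 69 - 7
= 62

62


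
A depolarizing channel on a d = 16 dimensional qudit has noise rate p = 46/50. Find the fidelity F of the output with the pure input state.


F = (1-p) + p/d
= (1 - 0.9200) + 0.9200/16
= 0.0800 + 0.0575
= 0.1375

0.1375


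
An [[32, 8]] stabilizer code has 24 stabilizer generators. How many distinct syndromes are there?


Each stabilizer generator gives a binary (+1 or -1) measurement outcome.
With 24 independent generators:
Total syndromes = 2^24
= 16777216

16777216


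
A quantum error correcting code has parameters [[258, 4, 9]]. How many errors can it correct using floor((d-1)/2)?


Code parameters: [[258, 4, 9]], distance d = 9.
Number of correctable errors = floor((d-1)/2)
= floor((9 - 1)/2)
= floor(8/2)
= 4

4


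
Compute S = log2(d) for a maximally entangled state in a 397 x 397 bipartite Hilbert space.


For a maximally entangled state in d x d:
S = log2(d) = log2(397)
= 8.6330

8.6330


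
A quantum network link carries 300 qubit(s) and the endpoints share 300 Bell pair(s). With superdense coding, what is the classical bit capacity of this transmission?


Superdense coding allows 2 classical bits per shared entangled pair.
300 pair(s) -> 2 * 300 = 600 classical bits

600
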